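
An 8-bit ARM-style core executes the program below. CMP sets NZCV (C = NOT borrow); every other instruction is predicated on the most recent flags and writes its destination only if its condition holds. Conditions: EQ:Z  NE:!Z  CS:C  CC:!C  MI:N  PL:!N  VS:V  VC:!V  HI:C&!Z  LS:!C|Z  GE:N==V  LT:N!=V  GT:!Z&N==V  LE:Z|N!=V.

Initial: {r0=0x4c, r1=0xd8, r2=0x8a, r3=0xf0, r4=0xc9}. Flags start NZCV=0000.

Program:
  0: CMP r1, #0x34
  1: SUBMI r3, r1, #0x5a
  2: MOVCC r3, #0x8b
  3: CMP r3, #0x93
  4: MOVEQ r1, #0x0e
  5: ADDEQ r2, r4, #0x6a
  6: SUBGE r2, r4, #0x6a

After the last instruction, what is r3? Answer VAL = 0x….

0: ✓ CMP  NZCV=1010
1: ✓ SUBMI  r3←0x7e
2: · MOVCC
3: ✓ CMP  NZCV=1001
4: · MOVEQ
5: · ADDEQ
6: ✓ SUBGE  r2←0x5f

VAL = 0x7e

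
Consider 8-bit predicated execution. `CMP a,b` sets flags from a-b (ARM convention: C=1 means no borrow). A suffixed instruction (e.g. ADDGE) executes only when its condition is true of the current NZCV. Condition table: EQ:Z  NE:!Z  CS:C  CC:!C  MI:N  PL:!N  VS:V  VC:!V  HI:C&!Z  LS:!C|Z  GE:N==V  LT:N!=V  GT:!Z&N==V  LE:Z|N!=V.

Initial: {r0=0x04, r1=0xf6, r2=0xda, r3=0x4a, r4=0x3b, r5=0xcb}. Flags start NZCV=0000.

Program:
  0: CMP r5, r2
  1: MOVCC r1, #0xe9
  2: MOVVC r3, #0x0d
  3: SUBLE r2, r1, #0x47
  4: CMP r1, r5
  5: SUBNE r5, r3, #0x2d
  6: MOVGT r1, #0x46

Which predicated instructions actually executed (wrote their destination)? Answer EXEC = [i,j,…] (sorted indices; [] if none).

0: ✓ CMP  NZCV=1000
1: ✓ MOVCC  r1←0xe9
2: ✓ MOVVC  r3←0x0d
3: ✓ SUBLE  r2←0xa2
4: ✓ CMP  NZCV=0010
5: ✓ SUBNE  r5←0xe0
6: ✓ MOVGT  r1←0x46

EXEC = [1,2,3,5,6]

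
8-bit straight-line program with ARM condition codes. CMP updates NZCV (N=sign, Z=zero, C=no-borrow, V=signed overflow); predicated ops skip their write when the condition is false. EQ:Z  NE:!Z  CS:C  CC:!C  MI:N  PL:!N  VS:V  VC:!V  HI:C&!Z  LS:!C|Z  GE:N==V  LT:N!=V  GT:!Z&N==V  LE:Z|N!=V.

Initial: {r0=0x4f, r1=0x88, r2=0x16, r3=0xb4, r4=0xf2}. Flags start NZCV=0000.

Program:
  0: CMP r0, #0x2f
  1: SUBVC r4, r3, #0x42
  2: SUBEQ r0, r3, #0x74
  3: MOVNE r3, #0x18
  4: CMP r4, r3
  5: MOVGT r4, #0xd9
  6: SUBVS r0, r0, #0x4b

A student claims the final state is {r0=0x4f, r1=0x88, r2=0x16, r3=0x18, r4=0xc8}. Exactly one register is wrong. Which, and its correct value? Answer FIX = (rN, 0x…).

FIX = (r4, 0xd9)

0: ✓ CMP  NZCV=0010
1: ✓ SUBVC  r4←0x72
2: · SUBEQ
3: ✓ MOVNE  r3←0x18
4: ✓ CMP  NZCV=0010
5: ✓ MOVGT  r4←0xd9
6: · SUBVS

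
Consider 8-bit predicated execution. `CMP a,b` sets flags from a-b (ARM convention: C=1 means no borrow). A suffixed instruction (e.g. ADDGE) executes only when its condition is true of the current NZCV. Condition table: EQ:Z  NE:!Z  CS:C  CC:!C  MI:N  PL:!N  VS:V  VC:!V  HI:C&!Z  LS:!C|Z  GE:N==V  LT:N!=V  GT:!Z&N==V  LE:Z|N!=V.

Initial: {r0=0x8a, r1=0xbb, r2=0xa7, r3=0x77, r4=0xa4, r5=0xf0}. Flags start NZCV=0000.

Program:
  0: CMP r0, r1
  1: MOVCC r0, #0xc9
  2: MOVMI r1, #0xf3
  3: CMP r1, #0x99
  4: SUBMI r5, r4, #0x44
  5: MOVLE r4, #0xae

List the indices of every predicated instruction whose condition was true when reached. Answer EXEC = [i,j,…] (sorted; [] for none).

[0] flags=1000 → (cmp)
[1] flags=1000 CC?T → r0=0xc9
[2] flags=1000 MI?T → r1=0xf3
[3] flags=0010 → (cmp)
[4] flags=0010 MI?F → skip
[5] flags=0010 LE?F → skip

EXEC = [1,2]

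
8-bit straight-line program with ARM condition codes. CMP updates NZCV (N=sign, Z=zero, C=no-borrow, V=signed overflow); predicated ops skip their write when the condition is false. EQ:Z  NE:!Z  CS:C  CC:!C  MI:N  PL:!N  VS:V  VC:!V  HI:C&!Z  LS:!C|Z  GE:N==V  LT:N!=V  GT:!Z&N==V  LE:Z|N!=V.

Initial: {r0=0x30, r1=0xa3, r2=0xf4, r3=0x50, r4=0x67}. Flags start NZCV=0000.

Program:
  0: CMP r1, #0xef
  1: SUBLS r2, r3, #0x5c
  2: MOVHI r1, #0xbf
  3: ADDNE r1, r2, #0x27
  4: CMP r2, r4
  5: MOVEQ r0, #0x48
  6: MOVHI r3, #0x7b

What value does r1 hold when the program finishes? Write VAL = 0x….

0: ✓ CMP  NZCV=1000
1: ✓ SUBLS  r2←0xf4
2: · MOVHI
3: ✓ ADDNE  r1←0x1b
4: ✓ CMP  NZCV=1010
5: · MOVEQ
6: ✓ MOVHI  r3←0x7b

VAL = 0x1b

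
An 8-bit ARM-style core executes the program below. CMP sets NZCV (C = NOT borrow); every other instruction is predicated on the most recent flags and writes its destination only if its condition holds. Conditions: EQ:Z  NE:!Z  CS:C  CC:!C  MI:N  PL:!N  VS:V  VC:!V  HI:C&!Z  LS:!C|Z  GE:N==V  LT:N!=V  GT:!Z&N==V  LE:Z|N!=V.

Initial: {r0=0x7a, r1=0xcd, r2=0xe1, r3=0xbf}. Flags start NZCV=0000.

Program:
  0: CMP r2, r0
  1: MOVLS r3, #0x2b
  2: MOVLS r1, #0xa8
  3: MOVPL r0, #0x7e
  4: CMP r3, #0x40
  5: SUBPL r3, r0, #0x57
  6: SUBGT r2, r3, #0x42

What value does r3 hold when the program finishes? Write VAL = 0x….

VAL = 0x27

0: ✓ CMP  NZCV=0011
1: · MOVLS
2: · MOVLS
3: ✓ MOVPL  r0←0x7e
4: ✓ CMP  NZCV=0011
5: ✓ SUBPL  r3←0x27
6: · SUBGT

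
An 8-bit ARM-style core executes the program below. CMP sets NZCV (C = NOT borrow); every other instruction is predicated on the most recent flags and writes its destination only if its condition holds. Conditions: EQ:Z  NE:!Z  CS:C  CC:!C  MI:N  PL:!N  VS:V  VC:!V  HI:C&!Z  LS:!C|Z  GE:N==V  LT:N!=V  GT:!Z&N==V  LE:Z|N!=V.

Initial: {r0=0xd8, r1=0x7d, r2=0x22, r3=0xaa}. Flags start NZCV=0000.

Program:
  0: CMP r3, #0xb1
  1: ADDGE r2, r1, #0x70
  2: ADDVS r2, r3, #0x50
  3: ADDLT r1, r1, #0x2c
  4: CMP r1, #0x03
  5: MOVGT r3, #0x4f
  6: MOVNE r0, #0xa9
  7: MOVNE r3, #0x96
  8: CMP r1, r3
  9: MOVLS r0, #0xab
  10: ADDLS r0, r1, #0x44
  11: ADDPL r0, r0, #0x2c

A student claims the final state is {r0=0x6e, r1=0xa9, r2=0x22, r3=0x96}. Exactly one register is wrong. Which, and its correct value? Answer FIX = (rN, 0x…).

[0] flags=1000 → (cmp)
[1] flags=1000 GE?F → skip
[2] flags=1000 VS?F → skip
[3] flags=1000 LT?T → r1=0xa9
[4] flags=1010 → (cmp)
[5] flags=1010 GT?F → skip
[6] flags=1010 NE?T → r0=0xa9
[7] flags=1010 NE?T → r3=0x96
[8] flags=0010 → (cmp)
[9] flags=0010 LS?F → skip
[10] flags=0010 LS?F → skip
[11] flags=0010 PL?T → r0=0xd5

FIX = (r0, 0xd5)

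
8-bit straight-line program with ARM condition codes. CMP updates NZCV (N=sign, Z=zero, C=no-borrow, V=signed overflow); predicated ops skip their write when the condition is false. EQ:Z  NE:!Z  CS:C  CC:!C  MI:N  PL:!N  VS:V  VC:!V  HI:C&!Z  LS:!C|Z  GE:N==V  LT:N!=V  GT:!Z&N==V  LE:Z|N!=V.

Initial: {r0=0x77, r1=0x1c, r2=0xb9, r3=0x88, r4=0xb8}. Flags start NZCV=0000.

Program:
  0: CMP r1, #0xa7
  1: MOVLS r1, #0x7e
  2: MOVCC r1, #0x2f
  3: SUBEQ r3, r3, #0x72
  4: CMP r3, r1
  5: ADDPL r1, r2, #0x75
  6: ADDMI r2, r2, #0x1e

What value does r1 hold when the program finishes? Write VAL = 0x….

0: ✓ CMP  NZCV=0000
1: ✓ MOVLS  r1←0x7e
2: ✓ MOVCC  r1←0x2f
3: · SUBEQ
4: ✓ CMP  NZCV=0011
5: ✓ ADDPL  r1←0x2e
6: · ADDMI

VAL = 0x2e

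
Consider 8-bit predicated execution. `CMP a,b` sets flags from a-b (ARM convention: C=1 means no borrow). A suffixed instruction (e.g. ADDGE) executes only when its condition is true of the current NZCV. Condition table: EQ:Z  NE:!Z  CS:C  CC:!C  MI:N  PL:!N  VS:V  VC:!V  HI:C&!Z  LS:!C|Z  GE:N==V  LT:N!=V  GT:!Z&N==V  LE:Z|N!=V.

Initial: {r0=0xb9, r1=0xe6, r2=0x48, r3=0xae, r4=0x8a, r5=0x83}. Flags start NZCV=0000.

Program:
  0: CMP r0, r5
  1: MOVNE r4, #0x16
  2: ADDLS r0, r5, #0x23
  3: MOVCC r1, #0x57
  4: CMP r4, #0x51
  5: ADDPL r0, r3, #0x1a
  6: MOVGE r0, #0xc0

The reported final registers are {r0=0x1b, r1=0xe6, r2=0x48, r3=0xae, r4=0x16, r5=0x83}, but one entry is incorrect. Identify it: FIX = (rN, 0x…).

FIX = (r0, 0xb9)

[0] flags=0010 → (cmp)
[1] flags=0010 NE?T → r4=0x16
[2] flags=0010 LS?F → skip
[3] flags=0010 CC?F → skip
[4] flags=1000 → (cmp)
[5] flags=1000 PL?F → skip
[6] flags=1000 GE?F → skip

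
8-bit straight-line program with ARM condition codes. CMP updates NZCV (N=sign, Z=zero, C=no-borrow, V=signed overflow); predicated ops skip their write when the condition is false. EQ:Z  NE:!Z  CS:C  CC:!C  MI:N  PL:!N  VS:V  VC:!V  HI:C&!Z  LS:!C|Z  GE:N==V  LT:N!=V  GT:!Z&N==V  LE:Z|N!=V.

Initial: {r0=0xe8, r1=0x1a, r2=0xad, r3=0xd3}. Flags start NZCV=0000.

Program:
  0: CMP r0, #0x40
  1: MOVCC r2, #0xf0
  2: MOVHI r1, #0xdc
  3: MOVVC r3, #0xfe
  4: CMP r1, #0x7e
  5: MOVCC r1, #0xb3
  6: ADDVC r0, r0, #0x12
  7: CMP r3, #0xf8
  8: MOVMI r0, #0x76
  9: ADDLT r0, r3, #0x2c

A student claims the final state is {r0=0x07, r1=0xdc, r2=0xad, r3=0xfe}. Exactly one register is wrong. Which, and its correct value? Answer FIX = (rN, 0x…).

FIX = (r0, 0xe8)

0: ✓ CMP  NZCV=1010
1: · MOVCC
2: ✓ MOVHI  r1←0xdc
3: ✓ MOVVC  r3←0xfe
4: ✓ CMP  NZCV=0011
5: · MOVCC
6: · ADDVC
7: ✓ CMP  NZCV=0010
8: · MOVMI
9: · ADDLT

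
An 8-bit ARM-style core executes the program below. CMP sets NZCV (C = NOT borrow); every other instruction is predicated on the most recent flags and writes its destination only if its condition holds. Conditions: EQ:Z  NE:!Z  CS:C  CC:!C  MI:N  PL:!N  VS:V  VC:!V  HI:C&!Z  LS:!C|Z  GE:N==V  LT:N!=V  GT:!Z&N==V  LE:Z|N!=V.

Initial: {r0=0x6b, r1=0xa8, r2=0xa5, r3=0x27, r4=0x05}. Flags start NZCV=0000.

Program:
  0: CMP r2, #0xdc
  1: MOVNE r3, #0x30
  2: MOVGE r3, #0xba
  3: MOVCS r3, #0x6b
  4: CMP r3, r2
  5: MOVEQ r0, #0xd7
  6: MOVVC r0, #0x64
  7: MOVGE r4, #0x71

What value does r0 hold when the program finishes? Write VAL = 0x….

VAL = 0x6b

[0] flags=1000 → (cmp)
[1] flags=1000 NE?T → r3=0x30
[2] flags=1000 GE?F → skip
[3] flags=1000 CS?F → skip
[4] flags=1001 → (cmp)
[5] flags=1001 EQ?F → skip
[6] flags=1001 VC?F → skip
[7] flags=1001 GE?T → r4=0x71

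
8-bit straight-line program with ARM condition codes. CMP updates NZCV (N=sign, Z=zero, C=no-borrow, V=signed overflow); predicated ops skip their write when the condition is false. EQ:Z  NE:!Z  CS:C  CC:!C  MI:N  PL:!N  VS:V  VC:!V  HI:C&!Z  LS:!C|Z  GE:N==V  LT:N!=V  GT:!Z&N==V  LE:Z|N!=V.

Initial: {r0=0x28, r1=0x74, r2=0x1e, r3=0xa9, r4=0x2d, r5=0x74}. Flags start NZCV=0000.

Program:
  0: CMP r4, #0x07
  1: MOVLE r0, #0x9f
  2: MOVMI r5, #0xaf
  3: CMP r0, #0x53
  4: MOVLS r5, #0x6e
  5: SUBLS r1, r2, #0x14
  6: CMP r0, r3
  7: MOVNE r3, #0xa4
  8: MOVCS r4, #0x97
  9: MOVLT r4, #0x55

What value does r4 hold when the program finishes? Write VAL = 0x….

VAL = 0x2d

0: ✓ CMP  NZCV=0010
1: · MOVLE
2: · MOVMI
3: ✓ CMP  NZCV=1000
4: ✓ MOVLS  r5←0x6e
5: ✓ SUBLS  r1←0x0a
6: ✓ CMP  NZCV=0000
7: ✓ MOVNE  r3←0xa4
8: · MOVCS
9: · MOVLT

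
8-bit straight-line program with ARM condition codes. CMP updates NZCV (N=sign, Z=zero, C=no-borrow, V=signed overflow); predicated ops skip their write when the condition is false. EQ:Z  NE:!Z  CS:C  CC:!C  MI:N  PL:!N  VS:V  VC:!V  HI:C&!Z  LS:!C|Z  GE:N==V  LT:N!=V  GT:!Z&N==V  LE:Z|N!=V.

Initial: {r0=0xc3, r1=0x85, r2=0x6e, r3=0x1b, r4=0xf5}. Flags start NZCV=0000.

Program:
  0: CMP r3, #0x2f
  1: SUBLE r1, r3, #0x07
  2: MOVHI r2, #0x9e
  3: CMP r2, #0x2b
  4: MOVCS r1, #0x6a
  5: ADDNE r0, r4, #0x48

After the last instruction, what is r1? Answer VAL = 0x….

VAL = 0x6a

[0] flags=1000 → (cmp)
[1] flags=1000 LE?T → r1=0x14
[2] flags=1000 HI?F → skip
[3] flags=0010 → (cmp)
[4] flags=0010 CS?T → r1=0x6a
[5] flags=0010 NE?T → r0=0x3d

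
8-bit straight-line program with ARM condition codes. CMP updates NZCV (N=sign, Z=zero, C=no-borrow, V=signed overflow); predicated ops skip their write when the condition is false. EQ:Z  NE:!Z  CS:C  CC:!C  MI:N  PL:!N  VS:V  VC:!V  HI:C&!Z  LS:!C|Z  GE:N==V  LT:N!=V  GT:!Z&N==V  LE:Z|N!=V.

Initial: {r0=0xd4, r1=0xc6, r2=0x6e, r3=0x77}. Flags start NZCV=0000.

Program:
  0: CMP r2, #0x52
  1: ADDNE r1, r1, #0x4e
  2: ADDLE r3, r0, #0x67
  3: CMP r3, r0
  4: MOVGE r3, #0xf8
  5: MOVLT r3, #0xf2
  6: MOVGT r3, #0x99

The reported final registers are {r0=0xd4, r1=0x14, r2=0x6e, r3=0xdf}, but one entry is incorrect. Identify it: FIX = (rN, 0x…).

[0] flags=0010 → (cmp)
[1] flags=0010 NE?T → r1=0x14
[2] flags=0010 LE?F → skip
[3] flags=1001 → (cmp)
[4] flags=1001 GE?T → r3=0xf8
[5] flags=1001 LT?F → skip
[6] flags=1001 GT?T → r3=0x99

FIX = (r3, 0x99)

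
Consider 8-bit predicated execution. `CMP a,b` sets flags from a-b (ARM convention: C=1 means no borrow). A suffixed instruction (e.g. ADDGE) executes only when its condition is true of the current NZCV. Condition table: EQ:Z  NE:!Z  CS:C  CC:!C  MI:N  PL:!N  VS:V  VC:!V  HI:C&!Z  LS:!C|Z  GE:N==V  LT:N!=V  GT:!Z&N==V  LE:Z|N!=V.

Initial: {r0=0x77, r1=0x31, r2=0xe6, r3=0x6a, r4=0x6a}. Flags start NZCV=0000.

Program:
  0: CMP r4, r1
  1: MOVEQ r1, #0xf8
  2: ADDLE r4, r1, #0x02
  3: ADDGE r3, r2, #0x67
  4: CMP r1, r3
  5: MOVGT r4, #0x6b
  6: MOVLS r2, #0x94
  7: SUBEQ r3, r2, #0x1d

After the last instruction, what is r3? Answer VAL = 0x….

VAL = 0x4d

[0] flags=0010 → (cmp)
[1] flags=0010 EQ?F → skip
[2] flags=0010 LE?F → skip
[3] flags=0010 GE?T → r3=0x4d
[4] flags=1000 → (cmp)
[5] flags=1000 GT?F → skip
[6] flags=1000 LS?T → r2=0x94
[7] flags=1000 EQ?F → skip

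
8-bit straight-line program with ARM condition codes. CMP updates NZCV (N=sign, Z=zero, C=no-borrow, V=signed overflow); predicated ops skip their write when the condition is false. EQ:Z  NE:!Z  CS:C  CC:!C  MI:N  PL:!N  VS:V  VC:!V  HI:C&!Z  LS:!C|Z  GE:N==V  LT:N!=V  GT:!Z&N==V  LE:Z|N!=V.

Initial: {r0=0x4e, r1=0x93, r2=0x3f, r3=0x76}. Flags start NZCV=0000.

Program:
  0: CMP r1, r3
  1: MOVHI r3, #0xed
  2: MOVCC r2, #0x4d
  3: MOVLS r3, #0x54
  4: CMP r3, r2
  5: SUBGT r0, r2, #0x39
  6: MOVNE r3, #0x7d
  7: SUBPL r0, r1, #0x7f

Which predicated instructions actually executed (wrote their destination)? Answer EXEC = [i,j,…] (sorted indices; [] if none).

EXEC = [1,6]

0: ✓ CMP  NZCV=0011
1: ✓ MOVHI  r3←0xed
2: · MOVCC
3: · MOVLS
4: ✓ CMP  NZCV=1010
5: · SUBGT
6: ✓ MOVNE  r3←0x7d
7: · SUBPL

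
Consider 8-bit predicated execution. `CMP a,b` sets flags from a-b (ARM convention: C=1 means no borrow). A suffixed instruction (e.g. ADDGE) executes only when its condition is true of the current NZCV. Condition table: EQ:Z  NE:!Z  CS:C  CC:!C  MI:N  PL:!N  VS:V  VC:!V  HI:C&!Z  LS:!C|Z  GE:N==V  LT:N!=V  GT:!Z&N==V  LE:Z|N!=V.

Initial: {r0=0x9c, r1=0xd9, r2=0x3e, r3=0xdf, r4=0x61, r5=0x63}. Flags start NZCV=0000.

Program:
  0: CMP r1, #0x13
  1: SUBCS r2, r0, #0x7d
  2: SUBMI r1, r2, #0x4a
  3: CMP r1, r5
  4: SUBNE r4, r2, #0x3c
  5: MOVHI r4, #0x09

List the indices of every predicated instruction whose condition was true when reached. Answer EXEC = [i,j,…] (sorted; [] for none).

[0] flags=1010 → (cmp)
[1] flags=1010 CS?T → r2=0x1f
[2] flags=1010 MI?T → r1=0xd5
[3] flags=0011 → (cmp)
[4] flags=0011 NE?T → r4=0xe3
[5] flags=0011 HI?T → r4=0x09

EXEC = [1,2,4,5]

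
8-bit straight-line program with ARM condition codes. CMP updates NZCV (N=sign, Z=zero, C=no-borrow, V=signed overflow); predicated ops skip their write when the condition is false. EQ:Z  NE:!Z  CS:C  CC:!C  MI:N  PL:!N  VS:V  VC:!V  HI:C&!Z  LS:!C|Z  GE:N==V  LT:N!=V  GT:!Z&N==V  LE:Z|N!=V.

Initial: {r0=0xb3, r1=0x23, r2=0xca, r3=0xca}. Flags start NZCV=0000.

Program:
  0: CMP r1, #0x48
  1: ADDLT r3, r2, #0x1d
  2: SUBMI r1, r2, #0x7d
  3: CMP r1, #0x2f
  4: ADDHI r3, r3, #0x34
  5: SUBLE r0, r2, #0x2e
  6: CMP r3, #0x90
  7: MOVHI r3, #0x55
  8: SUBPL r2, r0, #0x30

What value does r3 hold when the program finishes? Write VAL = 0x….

VAL = 0x1b

0: ✓ CMP  NZCV=1000
1: ✓ ADDLT  r3←0xe7
2: ✓ SUBMI  r1←0x4d
3: ✓ CMP  NZCV=0010
4: ✓ ADDHI  r3←0x1b
5: · SUBLE
6: ✓ CMP  NZCV=1001
7: · MOVHI
8: · SUBPL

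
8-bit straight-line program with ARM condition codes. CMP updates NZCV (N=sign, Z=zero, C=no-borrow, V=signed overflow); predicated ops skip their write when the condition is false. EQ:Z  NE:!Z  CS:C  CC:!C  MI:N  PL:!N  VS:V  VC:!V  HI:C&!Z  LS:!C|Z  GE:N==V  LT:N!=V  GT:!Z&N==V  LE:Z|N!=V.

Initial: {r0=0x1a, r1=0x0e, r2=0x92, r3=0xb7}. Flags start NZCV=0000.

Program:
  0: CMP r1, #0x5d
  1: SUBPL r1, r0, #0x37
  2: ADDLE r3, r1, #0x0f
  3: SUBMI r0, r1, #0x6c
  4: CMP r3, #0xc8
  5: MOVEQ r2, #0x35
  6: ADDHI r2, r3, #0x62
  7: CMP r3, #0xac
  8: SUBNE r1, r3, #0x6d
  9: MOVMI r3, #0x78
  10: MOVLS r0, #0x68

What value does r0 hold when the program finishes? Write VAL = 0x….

VAL = 0x68

0: ✓ CMP  NZCV=1000
1: · SUBPL
2: ✓ ADDLE  r3←0x1d
3: ✓ SUBMI  r0←0xa2
4: ✓ CMP  NZCV=0000
5: · MOVEQ
6: · ADDHI
7: ✓ CMP  NZCV=0000
8: ✓ SUBNE  r1←0xb0
9: · MOVMI
10: ✓ MOVLS  r0←0x68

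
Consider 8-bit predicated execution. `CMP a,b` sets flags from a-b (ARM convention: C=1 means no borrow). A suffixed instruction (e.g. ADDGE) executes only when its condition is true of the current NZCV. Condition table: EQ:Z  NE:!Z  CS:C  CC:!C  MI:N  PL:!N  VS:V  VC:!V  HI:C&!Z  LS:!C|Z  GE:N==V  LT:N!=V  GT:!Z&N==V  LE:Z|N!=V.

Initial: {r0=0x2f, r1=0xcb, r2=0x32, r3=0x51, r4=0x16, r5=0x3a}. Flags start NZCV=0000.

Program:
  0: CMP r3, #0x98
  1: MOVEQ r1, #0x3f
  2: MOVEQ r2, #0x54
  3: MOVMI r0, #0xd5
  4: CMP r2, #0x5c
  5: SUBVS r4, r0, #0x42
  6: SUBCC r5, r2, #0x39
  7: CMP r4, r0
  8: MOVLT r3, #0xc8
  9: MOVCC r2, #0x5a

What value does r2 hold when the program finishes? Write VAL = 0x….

[0] flags=1001 → (cmp)
[1] flags=1001 EQ?F → skip
[2] flags=1001 EQ?F → skip
[3] flags=1001 MI?T → r0=0xd5
[4] flags=1000 → (cmp)
[5] flags=1000 VS?F → skip
[6] flags=1000 CC?T → r5=0xf9
[7] flags=0000 → (cmp)
[8] flags=0000 LT?F → skip
[9] flags=0000 CC?T → r2=0x5a

VAL = 0x5a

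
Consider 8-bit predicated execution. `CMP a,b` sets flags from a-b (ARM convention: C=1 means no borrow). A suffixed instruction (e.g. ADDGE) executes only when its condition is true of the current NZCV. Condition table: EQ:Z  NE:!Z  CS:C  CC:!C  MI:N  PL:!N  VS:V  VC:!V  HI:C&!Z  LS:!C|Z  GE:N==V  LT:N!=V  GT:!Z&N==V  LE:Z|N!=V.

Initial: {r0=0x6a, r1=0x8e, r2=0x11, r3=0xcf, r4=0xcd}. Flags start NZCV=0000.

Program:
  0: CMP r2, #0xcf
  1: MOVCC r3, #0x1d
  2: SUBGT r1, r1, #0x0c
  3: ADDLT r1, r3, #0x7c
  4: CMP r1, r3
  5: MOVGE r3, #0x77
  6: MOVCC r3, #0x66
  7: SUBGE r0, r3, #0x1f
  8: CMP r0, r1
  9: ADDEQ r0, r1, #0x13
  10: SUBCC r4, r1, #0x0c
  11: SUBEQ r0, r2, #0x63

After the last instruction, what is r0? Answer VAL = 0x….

[0] flags=0000 → (cmp)
[1] flags=0000 CC?T → r3=0x1d
[2] flags=0000 GT?T → r1=0x82
[3] flags=0000 LT?F → skip
[4] flags=0011 → (cmp)
[5] flags=0011 GE?F → skip
[6] flags=0011 CC?F → skip
[7] flags=0011 GE?F → skip
[8] flags=1001 → (cmp)
[9] flags=1001 EQ?F → skip
[10] flags=1001 CC?T → r4=0x76
[11] flags=1001 EQ?F → skip

VAL = 0x6a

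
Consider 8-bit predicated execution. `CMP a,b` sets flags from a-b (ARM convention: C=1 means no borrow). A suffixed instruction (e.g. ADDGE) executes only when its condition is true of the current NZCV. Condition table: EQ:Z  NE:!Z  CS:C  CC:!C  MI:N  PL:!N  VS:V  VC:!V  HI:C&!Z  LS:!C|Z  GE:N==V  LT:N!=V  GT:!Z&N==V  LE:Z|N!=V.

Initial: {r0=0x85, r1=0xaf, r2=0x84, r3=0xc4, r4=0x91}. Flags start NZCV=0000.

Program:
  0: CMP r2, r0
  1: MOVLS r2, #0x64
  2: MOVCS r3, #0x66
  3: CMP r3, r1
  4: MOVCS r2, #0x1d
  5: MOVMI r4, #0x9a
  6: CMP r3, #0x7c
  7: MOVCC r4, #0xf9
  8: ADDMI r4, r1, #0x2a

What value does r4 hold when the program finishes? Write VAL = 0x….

0: ✓ CMP  NZCV=1000
1: ✓ MOVLS  r2←0x64
2: · MOVCS
3: ✓ CMP  NZCV=0010
4: ✓ MOVCS  r2←0x1d
5: · MOVMI
6: ✓ CMP  NZCV=0011
7: · MOVCC
8: · ADDMI

VAL = 0x91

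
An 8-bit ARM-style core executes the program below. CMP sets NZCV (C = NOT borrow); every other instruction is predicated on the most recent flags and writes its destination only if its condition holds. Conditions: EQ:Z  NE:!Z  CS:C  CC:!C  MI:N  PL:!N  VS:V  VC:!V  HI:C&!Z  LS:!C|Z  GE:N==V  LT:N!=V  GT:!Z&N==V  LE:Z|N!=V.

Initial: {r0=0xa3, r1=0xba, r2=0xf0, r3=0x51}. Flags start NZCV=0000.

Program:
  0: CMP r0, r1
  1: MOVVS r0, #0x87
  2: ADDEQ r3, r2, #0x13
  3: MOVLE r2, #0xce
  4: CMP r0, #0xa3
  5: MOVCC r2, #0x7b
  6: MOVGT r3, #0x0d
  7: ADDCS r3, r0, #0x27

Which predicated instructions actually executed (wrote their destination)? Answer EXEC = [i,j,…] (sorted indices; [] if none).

[0] flags=1000 → (cmp)
[1] flags=1000 VS?F → skip
[2] flags=1000 EQ?F → skip
[3] flags=1000 LE?T → r2=0xce
[4] flags=0110 → (cmp)
[5] flags=0110 CC?F → skip
[6] flags=0110 GT?F → skip
[7] flags=0110 CS?T → r3=0xca

EXEC = [3,7]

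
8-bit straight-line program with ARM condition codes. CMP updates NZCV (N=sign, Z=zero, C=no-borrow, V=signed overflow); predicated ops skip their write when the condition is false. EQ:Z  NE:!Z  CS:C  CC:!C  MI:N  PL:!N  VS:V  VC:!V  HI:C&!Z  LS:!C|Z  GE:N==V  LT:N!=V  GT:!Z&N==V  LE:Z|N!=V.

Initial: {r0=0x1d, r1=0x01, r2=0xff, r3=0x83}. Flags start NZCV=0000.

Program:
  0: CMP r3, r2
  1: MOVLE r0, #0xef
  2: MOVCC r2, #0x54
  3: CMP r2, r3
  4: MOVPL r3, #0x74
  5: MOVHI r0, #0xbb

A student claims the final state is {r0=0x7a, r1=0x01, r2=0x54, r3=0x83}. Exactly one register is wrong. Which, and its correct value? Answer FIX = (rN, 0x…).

[0] flags=1000 → (cmp)
[1] flags=1000 LE?T → r0=0xef
[2] flags=1000 CC?T → r2=0x54
[3] flags=1001 → (cmp)
[4] flags=1001 PL?F → skip
[5] flags=1001 HI?F → skip

FIX = (r0, 0xef)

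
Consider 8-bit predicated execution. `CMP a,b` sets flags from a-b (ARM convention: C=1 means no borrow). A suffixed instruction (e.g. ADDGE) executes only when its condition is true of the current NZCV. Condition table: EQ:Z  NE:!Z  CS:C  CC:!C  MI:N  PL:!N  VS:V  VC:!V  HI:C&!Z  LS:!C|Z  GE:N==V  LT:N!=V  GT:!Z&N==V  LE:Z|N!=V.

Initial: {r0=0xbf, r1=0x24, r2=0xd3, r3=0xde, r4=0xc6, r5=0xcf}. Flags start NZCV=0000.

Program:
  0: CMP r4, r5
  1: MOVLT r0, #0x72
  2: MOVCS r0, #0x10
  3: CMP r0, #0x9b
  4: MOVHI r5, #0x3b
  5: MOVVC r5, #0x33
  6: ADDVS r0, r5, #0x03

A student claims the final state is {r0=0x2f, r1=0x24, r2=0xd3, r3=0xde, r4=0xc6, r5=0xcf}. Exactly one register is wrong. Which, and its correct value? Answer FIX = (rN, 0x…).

0: ✓ CMP  NZCV=1000
1: ✓ MOVLT  r0←0x72
2: · MOVCS
3: ✓ CMP  NZCV=1001
4: · MOVHI
5: · MOVVC
6: ✓ ADDVS  r0←0xd2

FIX = (r0, 0xd2)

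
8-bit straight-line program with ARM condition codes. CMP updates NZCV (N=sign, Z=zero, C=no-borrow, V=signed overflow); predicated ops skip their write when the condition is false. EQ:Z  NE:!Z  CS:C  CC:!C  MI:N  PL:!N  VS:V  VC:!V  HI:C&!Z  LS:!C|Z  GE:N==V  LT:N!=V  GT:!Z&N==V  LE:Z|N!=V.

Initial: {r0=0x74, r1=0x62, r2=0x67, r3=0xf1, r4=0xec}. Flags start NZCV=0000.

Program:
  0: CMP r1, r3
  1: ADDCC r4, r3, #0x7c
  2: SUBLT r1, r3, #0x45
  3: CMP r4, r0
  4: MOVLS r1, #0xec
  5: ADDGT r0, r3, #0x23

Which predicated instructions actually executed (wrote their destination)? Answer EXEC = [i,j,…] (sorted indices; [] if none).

[0] flags=0000 → (cmp)
[1] flags=0000 CC?T → r4=0x6d
[2] flags=0000 LT?F → skip
[3] flags=1000 → (cmp)
[4] flags=1000 LS?T → r1=0xec
[5] flags=1000 GT?F → skip

EXEC = [1,4]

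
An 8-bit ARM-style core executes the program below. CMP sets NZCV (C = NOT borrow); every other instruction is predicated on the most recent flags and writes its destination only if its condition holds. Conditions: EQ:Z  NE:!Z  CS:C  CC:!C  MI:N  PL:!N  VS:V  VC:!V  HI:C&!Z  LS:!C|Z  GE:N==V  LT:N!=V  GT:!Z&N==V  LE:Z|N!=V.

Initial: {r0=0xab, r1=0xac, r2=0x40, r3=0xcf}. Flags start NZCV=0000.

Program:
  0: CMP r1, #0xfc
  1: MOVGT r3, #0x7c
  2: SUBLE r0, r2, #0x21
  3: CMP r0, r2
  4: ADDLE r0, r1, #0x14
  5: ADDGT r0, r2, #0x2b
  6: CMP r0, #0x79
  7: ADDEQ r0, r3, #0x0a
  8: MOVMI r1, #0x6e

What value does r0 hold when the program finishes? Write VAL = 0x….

VAL = 0xc0

[0] flags=1000 → (cmp)
[1] flags=1000 GT?F → skip
[2] flags=1000 LE?T → r0=0x1f
[3] flags=1000 → (cmp)
[4] flags=1000 LE?T → r0=0xc0
[5] flags=1000 GT?F → skip
[6] flags=0011 → (cmp)
[7] flags=0011 EQ?F → skip
[8] flags=0011 MI?F → skip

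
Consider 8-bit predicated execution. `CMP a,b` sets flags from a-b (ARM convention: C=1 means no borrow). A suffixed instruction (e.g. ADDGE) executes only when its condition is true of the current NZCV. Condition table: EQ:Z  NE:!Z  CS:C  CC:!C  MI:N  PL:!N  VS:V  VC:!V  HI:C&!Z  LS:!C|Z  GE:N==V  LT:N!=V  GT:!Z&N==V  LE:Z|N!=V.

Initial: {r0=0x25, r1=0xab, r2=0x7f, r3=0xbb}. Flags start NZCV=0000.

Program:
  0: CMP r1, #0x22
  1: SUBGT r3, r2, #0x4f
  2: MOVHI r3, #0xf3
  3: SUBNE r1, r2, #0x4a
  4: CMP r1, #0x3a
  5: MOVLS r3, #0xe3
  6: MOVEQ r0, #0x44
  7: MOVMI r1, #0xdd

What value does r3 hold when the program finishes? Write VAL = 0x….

[0] flags=1010 → (cmp)
[1] flags=1010 GT?F → skip
[2] flags=1010 HI?T → r3=0xf3
[3] flags=1010 NE?T → r1=0x35
[4] flags=1000 → (cmp)
[5] flags=1000 LS?T → r3=0xe3
[6] flags=1000 EQ?F → skip
[7] flags=1000 MI?T → r1=0xdd

VAL = 0xe3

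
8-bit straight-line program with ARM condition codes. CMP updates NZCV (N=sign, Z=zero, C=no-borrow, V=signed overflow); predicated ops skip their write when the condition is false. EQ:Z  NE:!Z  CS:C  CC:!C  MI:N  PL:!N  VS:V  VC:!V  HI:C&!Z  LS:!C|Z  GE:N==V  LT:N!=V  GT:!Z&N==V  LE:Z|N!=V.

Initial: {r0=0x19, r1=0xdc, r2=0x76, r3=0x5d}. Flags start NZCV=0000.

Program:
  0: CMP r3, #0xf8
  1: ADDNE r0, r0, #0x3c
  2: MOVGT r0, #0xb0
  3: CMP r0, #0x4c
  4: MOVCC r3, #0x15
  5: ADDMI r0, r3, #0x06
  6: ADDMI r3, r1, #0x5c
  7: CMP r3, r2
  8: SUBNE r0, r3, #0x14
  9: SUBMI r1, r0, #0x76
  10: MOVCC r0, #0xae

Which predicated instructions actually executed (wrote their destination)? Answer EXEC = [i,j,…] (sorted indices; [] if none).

0: ✓ CMP  NZCV=0000
1: ✓ ADDNE  r0←0x55
2: ✓ MOVGT  r0←0xb0
3: ✓ CMP  NZCV=0011
4: · MOVCC
5: · ADDMI
6: · ADDMI
7: ✓ CMP  NZCV=1000
8: ✓ SUBNE  r0←0x49
9: ✓ SUBMI  r1←0xd3
10: ✓ MOVCC  r0←0xae

EXEC = [1,2,8,9,10]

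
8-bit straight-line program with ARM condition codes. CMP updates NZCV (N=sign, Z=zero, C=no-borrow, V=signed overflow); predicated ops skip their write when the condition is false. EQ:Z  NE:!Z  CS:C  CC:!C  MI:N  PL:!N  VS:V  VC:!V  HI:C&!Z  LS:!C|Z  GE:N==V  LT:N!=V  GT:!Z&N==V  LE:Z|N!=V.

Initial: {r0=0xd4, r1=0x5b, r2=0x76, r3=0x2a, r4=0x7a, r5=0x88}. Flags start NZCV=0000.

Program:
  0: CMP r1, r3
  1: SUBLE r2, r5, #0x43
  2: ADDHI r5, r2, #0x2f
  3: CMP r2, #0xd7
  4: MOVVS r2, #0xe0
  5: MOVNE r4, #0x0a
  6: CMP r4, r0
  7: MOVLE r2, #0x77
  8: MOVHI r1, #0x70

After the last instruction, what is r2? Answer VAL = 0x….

0: ✓ CMP  NZCV=0010
1: · SUBLE
2: ✓ ADDHI  r5←0xa5
3: ✓ CMP  NZCV=1001
4: ✓ MOVVS  r2←0xe0
5: ✓ MOVNE  r4←0x0a
6: ✓ CMP  NZCV=0000
7: · MOVLE
8: · MOVHI

VAL = 0xe0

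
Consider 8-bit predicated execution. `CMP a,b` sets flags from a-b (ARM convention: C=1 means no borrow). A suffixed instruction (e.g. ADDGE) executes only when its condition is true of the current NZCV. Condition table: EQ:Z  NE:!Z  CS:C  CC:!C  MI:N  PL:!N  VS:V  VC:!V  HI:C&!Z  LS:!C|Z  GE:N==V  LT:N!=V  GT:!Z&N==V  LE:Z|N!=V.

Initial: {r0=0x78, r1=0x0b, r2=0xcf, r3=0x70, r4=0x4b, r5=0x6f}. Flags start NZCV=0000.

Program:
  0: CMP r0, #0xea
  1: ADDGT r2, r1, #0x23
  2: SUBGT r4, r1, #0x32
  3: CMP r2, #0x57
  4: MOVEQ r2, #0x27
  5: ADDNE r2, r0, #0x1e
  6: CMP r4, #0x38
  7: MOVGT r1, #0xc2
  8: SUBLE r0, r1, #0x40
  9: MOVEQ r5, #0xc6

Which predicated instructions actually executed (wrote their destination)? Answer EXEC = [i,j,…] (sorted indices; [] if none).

EXEC = [1,2,5,8]

0: ✓ CMP  NZCV=1001
1: ✓ ADDGT  r2←0x2e
2: ✓ SUBGT  r4←0xd9
3: ✓ CMP  NZCV=1000
4: · MOVEQ
5: ✓ ADDNE  r2←0x96
6: ✓ CMP  NZCV=1010
7: · MOVGT
8: ✓ SUBLE  r0←0xcb
9: · MOVEQ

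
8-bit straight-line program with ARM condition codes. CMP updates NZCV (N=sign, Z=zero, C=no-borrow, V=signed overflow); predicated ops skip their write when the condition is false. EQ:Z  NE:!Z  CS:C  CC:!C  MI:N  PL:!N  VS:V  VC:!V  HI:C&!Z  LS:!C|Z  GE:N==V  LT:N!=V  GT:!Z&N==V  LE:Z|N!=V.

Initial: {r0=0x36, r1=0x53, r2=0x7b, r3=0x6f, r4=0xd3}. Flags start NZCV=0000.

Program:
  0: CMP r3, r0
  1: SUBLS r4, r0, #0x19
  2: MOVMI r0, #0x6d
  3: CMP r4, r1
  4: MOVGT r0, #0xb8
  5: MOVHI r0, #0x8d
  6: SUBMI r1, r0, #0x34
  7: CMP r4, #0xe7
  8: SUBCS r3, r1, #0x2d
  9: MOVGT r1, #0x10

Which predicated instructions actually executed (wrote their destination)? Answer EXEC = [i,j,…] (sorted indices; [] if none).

0: ✓ CMP  NZCV=0010
1: · SUBLS
2: · MOVMI
3: ✓ CMP  NZCV=1010
4: · MOVGT
5: ✓ MOVHI  r0←0x8d
6: ✓ SUBMI  r1←0x59
7: ✓ CMP  NZCV=1000
8: · SUBCS
9: · MOVGT

EXEC = [5,6]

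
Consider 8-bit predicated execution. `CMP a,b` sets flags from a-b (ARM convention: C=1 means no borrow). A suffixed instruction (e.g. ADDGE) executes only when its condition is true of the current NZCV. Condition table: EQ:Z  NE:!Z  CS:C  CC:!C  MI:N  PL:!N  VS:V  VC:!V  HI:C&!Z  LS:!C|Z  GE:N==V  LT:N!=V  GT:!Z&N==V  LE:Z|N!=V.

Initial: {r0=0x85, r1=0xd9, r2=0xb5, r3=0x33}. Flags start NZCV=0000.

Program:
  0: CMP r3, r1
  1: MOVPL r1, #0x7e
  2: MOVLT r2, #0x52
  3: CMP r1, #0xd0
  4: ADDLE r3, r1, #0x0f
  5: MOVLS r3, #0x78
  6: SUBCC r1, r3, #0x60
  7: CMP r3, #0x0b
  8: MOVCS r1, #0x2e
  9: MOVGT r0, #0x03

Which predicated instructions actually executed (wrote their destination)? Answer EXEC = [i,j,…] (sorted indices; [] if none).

0: ✓ CMP  NZCV=0000
1: ✓ MOVPL  r1←0x7e
2: · MOVLT
3: ✓ CMP  NZCV=1001
4: · ADDLE
5: ✓ MOVLS  r3←0x78
6: ✓ SUBCC  r1←0x18
7: ✓ CMP  NZCV=0010
8: ✓ MOVCS  r1←0x2e
9: ✓ MOVGT  r0←0x03

EXEC = [1,5,6,8,9]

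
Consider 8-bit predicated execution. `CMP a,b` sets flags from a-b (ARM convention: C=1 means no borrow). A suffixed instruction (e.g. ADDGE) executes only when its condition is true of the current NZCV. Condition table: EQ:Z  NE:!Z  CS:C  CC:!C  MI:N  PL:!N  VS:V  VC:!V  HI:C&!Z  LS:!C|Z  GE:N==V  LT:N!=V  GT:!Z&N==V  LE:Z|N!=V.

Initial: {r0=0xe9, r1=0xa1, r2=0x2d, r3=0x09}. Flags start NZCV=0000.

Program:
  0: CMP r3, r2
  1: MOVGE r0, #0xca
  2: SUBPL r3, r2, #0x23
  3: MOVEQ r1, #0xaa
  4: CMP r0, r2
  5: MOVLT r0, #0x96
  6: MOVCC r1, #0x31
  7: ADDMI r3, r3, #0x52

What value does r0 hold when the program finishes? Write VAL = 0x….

[0] flags=1000 → (cmp)
[1] flags=1000 GE?F → skip
[2] flags=1000 PL?F → skip
[3] flags=1000 EQ?F → skip
[4] flags=1010 → (cmp)
[5] flags=1010 LT?T → r0=0x96
[6] flags=1010 CC?F → skip
[7] flags=1010 MI?T → r3=0x5b

VAL = 0x96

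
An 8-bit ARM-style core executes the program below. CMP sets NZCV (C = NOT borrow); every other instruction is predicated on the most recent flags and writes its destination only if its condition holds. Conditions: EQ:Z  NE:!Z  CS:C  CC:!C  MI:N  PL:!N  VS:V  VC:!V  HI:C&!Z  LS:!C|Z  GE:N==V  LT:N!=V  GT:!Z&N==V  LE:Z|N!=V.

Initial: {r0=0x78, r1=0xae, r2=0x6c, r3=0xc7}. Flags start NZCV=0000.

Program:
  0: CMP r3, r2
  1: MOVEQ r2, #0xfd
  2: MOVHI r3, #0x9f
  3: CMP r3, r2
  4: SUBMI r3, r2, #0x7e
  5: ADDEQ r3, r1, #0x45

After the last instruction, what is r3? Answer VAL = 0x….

0: ✓ CMP  NZCV=0011
1: · MOVEQ
2: ✓ MOVHI  r3←0x9f
3: ✓ CMP  NZCV=0011
4: · SUBMI
5: · ADDEQ

VAL = 0x9f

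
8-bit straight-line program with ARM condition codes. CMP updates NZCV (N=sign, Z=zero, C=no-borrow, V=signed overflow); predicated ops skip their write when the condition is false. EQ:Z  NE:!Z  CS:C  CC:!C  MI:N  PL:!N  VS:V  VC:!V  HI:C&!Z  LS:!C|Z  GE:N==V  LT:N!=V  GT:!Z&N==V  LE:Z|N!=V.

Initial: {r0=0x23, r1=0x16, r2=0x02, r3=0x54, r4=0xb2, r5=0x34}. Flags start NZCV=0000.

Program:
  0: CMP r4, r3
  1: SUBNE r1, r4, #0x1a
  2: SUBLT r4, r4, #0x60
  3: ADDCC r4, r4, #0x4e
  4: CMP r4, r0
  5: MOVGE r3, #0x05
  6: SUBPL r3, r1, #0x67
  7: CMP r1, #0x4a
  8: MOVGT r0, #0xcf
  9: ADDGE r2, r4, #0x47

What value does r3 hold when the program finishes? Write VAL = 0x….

VAL = 0x31

0: ✓ CMP  NZCV=0011
1: ✓ SUBNE  r1←0x98
2: ✓ SUBLT  r4←0x52
3: · ADDCC
4: ✓ CMP  NZCV=0010
5: ✓ MOVGE  r3←0x05
6: ✓ SUBPL  r3←0x31
7: ✓ CMP  NZCV=0011
8: · MOVGT
9: · ADDGE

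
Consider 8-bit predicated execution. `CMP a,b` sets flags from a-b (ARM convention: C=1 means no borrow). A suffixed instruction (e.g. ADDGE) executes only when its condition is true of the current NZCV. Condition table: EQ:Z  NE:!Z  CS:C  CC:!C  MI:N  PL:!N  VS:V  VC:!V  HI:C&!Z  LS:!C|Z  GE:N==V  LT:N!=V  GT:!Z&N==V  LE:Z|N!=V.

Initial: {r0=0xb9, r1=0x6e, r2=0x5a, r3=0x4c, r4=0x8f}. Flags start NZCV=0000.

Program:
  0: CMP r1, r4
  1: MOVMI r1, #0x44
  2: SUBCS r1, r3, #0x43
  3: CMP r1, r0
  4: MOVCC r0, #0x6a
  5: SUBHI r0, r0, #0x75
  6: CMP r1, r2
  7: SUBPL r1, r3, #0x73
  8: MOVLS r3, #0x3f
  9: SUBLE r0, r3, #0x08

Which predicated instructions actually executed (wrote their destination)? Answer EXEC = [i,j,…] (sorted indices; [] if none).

[0] flags=1001 → (cmp)
[1] flags=1001 MI?T → r1=0x44
[2] flags=1001 CS?F → skip
[3] flags=1001 → (cmp)
[4] flags=1001 CC?T → r0=0x6a
[5] flags=1001 HI?F → skip
[6] flags=1000 → (cmp)
[7] flags=1000 PL?F → skip
[8] flags=1000 LS?T → r3=0x3f
[9] flags=1000 LE?T → r0=0x37

EXEC = [1,4,8,9]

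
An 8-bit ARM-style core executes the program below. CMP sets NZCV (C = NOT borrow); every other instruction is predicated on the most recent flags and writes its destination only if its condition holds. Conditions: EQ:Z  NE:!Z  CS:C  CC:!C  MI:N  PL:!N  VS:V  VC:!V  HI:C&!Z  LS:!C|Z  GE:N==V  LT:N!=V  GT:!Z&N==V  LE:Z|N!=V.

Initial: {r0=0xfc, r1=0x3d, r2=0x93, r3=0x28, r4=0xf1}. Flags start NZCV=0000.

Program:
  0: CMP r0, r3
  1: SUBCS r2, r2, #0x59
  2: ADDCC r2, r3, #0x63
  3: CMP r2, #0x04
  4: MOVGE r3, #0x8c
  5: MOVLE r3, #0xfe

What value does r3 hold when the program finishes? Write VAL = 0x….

VAL = 0x8c

0: ✓ CMP  NZCV=1010
1: ✓ SUBCS  r2←0x3a
2: · ADDCC
3: ✓ CMP  NZCV=0010
4: ✓ MOVGE  r3←0x8c
5: · MOVLE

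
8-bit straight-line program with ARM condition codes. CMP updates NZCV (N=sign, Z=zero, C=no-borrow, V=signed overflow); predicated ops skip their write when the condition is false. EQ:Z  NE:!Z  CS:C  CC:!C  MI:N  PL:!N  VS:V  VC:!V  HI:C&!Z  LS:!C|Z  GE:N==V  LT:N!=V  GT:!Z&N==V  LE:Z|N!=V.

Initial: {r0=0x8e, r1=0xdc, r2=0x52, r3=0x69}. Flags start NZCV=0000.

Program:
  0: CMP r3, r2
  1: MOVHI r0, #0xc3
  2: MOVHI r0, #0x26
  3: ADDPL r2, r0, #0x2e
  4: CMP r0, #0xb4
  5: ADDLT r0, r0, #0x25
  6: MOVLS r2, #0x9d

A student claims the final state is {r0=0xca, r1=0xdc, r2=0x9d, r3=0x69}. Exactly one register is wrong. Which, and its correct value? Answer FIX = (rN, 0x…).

0: ✓ CMP  NZCV=0010
1: ✓ MOVHI  r0←0xc3
2: ✓ MOVHI  r0←0x26
3: ✓ ADDPL  r2←0x54
4: ✓ CMP  NZCV=0000
5: · ADDLT
6: ✓ MOVLS  r2←0x9d

FIX = (r0, 0x26)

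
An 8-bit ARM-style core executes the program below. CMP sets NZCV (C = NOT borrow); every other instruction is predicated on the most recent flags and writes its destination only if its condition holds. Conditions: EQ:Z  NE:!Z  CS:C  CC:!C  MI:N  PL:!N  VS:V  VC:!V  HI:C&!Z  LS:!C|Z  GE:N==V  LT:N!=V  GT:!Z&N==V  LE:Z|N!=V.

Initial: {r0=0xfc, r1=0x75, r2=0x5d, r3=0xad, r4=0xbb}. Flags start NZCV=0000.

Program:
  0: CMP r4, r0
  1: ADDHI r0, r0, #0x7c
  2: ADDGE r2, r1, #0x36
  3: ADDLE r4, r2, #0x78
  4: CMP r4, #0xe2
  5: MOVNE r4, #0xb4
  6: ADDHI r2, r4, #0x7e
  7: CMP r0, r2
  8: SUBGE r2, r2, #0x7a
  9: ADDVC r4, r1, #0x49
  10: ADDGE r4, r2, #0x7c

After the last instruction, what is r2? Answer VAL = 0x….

VAL = 0x5d

[0] flags=1000 → (cmp)
[1] flags=1000 HI?F → skip
[2] flags=1000 GE?F → skip
[3] flags=1000 LE?T → r4=0xd5
[4] flags=1000 → (cmp)
[5] flags=1000 NE?T → r4=0xb4
[6] flags=1000 HI?F → skip
[7] flags=1010 → (cmp)
[8] flags=1010 GE?F → skip
[9] flags=1010 VC?T → r4=0xbe
[10] flags=1010 GE?F → skip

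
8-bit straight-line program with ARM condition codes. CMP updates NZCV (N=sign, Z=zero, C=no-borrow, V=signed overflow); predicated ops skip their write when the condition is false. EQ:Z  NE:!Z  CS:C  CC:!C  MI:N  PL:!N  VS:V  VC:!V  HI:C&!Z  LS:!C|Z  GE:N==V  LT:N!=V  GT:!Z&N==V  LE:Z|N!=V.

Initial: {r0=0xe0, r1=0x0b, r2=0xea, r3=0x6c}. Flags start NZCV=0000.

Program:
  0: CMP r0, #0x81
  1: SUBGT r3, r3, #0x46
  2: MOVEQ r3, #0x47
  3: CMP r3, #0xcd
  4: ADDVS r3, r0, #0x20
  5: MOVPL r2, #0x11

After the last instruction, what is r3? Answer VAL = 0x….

0: ✓ CMP  NZCV=0010
1: ✓ SUBGT  r3←0x26
2: · MOVEQ
3: ✓ CMP  NZCV=0000
4: · ADDVS
5: ✓ MOVPL  r2←0x11

VAL = 0x26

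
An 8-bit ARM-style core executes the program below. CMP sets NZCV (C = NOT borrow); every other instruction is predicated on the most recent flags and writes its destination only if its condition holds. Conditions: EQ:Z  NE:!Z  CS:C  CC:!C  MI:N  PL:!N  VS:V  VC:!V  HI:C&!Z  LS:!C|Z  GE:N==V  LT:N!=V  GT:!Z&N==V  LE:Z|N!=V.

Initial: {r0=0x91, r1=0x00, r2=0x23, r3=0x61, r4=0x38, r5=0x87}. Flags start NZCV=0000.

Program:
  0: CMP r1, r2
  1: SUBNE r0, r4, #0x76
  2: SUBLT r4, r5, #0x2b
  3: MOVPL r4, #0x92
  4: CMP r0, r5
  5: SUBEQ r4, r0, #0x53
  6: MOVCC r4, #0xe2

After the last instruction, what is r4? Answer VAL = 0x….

[0] flags=1000 → (cmp)
[1] flags=1000 NE?T → r0=0xc2
[2] flags=1000 LT?T → r4=0x5c
[3] flags=1000 PL?F → skip
[4] flags=0010 → (cmp)
[5] flags=0010 EQ?F → skip
[6] flags=0010 CC?F → skip

VAL = 0x5c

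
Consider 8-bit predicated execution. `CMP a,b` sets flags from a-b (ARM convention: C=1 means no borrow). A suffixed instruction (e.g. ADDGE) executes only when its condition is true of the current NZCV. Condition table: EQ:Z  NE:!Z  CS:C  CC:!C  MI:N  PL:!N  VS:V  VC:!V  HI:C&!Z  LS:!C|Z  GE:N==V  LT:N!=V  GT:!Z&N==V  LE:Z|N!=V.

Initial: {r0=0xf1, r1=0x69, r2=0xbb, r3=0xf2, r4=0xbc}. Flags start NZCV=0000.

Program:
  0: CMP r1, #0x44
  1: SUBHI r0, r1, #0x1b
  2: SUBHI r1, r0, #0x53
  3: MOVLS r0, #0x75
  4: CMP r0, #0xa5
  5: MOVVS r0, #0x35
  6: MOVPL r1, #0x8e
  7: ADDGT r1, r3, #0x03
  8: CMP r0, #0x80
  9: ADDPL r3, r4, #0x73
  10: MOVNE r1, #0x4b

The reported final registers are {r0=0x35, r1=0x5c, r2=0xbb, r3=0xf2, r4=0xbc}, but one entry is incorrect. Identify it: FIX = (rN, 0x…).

[0] flags=0010 → (cmp)
[1] flags=0010 HI?T → r0=0x4e
[2] flags=0010 HI?T → r1=0xfb
[3] flags=0010 LS?F → skip
[4] flags=1001 → (cmp)
[5] flags=1001 VS?T → r0=0x35
[6] flags=1001 PL?F → skip
[7] flags=1001 GT?T → r1=0xf5
[8] flags=1001 → (cmp)
[9] flags=1001 PL?F → skip
[10] flags=1001 NE?T → r1=0x4b

FIX = (r1, 0x4b)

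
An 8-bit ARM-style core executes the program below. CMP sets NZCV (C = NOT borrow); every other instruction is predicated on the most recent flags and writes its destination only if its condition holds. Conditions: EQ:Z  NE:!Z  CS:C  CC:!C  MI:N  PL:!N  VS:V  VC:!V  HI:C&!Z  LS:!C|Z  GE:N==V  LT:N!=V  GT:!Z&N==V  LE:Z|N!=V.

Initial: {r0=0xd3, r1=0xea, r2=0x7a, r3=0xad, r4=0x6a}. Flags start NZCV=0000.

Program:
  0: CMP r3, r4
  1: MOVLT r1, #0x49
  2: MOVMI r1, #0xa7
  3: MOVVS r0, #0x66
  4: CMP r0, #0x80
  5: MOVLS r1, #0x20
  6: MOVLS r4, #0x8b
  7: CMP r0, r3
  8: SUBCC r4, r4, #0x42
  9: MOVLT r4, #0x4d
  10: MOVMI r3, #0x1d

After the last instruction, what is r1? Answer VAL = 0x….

VAL = 0x20

0: ✓ CMP  NZCV=0011
1: ✓ MOVLT  r1←0x49
2: · MOVMI
3: ✓ MOVVS  r0←0x66
4: ✓ CMP  NZCV=1001
5: ✓ MOVLS  r1←0x20
6: ✓ MOVLS  r4←0x8b
7: ✓ CMP  NZCV=1001
8: ✓ SUBCC  r4←0x49
9: · MOVLT
10: ✓ MOVMI  r3←0x1d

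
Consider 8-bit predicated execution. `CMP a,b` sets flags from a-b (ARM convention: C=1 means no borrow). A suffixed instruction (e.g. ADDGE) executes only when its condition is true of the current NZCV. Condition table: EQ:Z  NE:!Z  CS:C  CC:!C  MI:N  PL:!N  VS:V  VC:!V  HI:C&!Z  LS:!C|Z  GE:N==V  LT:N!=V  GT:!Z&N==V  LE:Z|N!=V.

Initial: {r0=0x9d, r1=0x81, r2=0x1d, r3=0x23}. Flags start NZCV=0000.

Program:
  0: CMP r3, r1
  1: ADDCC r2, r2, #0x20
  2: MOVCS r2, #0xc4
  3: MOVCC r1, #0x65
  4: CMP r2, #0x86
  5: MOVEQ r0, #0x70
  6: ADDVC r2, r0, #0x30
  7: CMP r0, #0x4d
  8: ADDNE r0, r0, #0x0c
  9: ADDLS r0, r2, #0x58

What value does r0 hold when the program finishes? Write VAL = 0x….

VAL = 0xa9

0: ✓ CMP  NZCV=1001
1: ✓ ADDCC  r2←0x3d
2: · MOVCS
3: ✓ MOVCC  r1←0x65
4: ✓ CMP  NZCV=1001
5: · MOVEQ
6: · ADDVC
7: ✓ CMP  NZCV=0011
8: ✓ ADDNE  r0←0xa9
9: · ADDLS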